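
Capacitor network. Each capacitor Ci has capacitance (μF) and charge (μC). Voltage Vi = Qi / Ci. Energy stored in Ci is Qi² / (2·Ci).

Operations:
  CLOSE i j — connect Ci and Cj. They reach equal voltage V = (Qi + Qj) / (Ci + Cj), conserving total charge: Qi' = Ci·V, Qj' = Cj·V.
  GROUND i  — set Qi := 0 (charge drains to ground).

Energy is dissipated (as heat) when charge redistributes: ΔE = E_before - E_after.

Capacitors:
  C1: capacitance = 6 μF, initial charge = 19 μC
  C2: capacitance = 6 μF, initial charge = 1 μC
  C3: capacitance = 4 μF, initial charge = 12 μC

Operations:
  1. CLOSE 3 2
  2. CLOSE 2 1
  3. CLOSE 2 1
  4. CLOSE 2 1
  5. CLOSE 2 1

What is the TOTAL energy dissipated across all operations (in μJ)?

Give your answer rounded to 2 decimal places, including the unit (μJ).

Answer: 14.86 μJ

Derivation:
Initial: C1(6μF, Q=19μC, V=3.17V), C2(6μF, Q=1μC, V=0.17V), C3(4μF, Q=12μC, V=3.00V)
Op 1: CLOSE 3-2: Q_total=13.00, C_total=10.00, V=1.30; Q3=5.20, Q2=7.80; dissipated=9.633
Op 2: CLOSE 2-1: Q_total=26.80, C_total=12.00, V=2.23; Q2=13.40, Q1=13.40; dissipated=5.227
Op 3: CLOSE 2-1: Q_total=26.80, C_total=12.00, V=2.23; Q2=13.40, Q1=13.40; dissipated=0.000
Op 4: CLOSE 2-1: Q_total=26.80, C_total=12.00, V=2.23; Q2=13.40, Q1=13.40; dissipated=0.000
Op 5: CLOSE 2-1: Q_total=26.80, C_total=12.00, V=2.23; Q2=13.40, Q1=13.40; dissipated=0.000
Total dissipated: 14.860 μJ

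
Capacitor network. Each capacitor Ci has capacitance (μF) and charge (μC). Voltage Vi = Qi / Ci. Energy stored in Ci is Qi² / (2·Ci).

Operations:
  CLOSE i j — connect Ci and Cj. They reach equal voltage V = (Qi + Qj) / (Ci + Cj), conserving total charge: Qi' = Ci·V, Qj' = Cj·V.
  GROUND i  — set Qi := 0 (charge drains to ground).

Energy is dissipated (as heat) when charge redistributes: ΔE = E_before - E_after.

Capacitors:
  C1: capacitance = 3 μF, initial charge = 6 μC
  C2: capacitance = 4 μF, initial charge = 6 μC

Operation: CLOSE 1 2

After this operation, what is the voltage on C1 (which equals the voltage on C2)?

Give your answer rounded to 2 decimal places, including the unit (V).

Initial: C1(3μF, Q=6μC, V=2.00V), C2(4μF, Q=6μC, V=1.50V)
Op 1: CLOSE 1-2: Q_total=12.00, C_total=7.00, V=1.71; Q1=5.14, Q2=6.86; dissipated=0.214

Answer: 1.71 V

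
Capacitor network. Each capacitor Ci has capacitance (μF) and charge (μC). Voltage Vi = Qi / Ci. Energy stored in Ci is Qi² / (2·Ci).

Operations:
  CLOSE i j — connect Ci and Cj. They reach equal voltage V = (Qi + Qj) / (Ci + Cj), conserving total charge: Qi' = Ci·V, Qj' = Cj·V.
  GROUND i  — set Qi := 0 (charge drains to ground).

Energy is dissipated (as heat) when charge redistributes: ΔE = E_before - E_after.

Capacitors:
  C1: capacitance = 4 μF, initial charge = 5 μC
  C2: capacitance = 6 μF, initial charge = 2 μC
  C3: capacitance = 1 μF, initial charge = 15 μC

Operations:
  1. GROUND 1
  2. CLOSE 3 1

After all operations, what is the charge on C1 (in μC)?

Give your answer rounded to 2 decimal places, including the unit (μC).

Initial: C1(4μF, Q=5μC, V=1.25V), C2(6μF, Q=2μC, V=0.33V), C3(1μF, Q=15μC, V=15.00V)
Op 1: GROUND 1: Q1=0; energy lost=3.125
Op 2: CLOSE 3-1: Q_total=15.00, C_total=5.00, V=3.00; Q3=3.00, Q1=12.00; dissipated=90.000
Final charges: Q1=12.00, Q2=2.00, Q3=3.00

Answer: 12.00 μC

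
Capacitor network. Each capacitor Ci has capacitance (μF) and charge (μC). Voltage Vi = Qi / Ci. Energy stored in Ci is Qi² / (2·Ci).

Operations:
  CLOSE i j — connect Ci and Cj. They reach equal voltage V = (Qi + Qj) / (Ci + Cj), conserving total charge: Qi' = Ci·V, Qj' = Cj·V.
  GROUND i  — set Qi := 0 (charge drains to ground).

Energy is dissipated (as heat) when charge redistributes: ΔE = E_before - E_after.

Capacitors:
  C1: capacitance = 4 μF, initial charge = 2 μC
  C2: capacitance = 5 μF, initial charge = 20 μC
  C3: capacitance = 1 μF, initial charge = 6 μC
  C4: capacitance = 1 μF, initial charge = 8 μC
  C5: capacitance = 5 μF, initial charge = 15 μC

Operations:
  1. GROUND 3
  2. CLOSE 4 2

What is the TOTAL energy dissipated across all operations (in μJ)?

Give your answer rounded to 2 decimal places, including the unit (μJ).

Initial: C1(4μF, Q=2μC, V=0.50V), C2(5μF, Q=20μC, V=4.00V), C3(1μF, Q=6μC, V=6.00V), C4(1μF, Q=8μC, V=8.00V), C5(5μF, Q=15μC, V=3.00V)
Op 1: GROUND 3: Q3=0; energy lost=18.000
Op 2: CLOSE 4-2: Q_total=28.00, C_total=6.00, V=4.67; Q4=4.67, Q2=23.33; dissipated=6.667
Total dissipated: 24.667 μJ

Answer: 24.67 μJ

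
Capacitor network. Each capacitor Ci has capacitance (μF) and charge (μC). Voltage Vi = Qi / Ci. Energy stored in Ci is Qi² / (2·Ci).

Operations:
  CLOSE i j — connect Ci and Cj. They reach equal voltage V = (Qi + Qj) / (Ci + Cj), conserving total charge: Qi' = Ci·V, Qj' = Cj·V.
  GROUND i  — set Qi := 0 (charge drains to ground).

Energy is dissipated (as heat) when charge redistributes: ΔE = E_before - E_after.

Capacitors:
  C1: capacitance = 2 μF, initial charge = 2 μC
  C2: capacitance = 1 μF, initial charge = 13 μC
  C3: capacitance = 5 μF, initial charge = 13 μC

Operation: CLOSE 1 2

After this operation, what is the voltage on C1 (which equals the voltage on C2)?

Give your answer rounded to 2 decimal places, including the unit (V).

Answer: 5.00 V

Derivation:
Initial: C1(2μF, Q=2μC, V=1.00V), C2(1μF, Q=13μC, V=13.00V), C3(5μF, Q=13μC, V=2.60V)
Op 1: CLOSE 1-2: Q_total=15.00, C_total=3.00, V=5.00; Q1=10.00, Q2=5.00; dissipated=48.000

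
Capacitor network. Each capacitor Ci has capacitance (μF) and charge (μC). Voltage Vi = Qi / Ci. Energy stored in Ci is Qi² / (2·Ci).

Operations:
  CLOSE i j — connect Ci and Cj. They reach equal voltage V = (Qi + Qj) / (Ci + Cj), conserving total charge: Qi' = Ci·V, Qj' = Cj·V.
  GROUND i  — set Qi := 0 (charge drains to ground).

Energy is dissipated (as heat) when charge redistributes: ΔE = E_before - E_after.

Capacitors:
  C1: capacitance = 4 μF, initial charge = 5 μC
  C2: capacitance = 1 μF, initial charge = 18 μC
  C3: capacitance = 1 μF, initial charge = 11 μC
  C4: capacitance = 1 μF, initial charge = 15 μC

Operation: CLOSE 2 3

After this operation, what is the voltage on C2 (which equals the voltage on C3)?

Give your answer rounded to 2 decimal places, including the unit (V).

Answer: 14.50 V

Derivation:
Initial: C1(4μF, Q=5μC, V=1.25V), C2(1μF, Q=18μC, V=18.00V), C3(1μF, Q=11μC, V=11.00V), C4(1μF, Q=15μC, V=15.00V)
Op 1: CLOSE 2-3: Q_total=29.00, C_total=2.00, V=14.50; Q2=14.50, Q3=14.50; dissipated=12.250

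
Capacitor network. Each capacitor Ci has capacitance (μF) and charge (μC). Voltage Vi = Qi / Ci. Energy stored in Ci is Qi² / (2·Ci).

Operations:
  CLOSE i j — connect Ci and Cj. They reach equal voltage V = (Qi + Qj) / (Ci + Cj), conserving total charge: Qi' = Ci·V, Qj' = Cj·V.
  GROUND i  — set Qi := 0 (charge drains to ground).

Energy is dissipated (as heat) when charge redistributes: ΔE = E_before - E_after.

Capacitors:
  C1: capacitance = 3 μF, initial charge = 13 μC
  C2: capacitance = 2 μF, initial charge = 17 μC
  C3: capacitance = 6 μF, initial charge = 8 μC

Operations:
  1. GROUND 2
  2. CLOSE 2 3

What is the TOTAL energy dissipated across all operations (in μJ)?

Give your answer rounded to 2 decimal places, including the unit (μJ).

Answer: 73.58 μJ

Derivation:
Initial: C1(3μF, Q=13μC, V=4.33V), C2(2μF, Q=17μC, V=8.50V), C3(6μF, Q=8μC, V=1.33V)
Op 1: GROUND 2: Q2=0; energy lost=72.250
Op 2: CLOSE 2-3: Q_total=8.00, C_total=8.00, V=1.00; Q2=2.00, Q3=6.00; dissipated=1.333
Total dissipated: 73.583 μJ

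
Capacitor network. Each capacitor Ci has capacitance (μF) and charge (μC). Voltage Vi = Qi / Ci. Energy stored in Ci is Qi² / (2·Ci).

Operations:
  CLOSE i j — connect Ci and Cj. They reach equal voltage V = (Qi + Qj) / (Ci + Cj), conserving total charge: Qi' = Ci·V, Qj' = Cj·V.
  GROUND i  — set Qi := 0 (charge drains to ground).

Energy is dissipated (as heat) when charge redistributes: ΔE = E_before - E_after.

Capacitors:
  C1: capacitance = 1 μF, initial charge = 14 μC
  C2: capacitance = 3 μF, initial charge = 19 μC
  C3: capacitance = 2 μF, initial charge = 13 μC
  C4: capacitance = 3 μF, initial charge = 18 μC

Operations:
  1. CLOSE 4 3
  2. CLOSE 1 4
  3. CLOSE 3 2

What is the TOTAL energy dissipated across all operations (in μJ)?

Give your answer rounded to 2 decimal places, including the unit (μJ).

Initial: C1(1μF, Q=14μC, V=14.00V), C2(3μF, Q=19μC, V=6.33V), C3(2μF, Q=13μC, V=6.50V), C4(3μF, Q=18μC, V=6.00V)
Op 1: CLOSE 4-3: Q_total=31.00, C_total=5.00, V=6.20; Q4=18.60, Q3=12.40; dissipated=0.150
Op 2: CLOSE 1-4: Q_total=32.60, C_total=4.00, V=8.15; Q1=8.15, Q4=24.45; dissipated=22.815
Op 3: CLOSE 3-2: Q_total=31.40, C_total=5.00, V=6.28; Q3=12.56, Q2=18.84; dissipated=0.011
Total dissipated: 22.976 μJ

Answer: 22.98 μJ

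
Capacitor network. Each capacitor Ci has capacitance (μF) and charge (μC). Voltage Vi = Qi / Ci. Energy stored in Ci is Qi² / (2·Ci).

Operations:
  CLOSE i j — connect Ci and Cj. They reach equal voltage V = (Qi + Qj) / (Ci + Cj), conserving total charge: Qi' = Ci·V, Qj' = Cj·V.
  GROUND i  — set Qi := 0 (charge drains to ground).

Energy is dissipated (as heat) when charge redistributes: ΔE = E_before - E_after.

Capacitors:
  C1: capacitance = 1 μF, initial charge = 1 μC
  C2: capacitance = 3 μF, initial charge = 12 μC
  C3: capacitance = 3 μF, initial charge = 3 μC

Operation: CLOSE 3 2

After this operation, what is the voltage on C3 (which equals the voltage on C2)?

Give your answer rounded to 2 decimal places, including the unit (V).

Answer: 2.50 V

Derivation:
Initial: C1(1μF, Q=1μC, V=1.00V), C2(3μF, Q=12μC, V=4.00V), C3(3μF, Q=3μC, V=1.00V)
Op 1: CLOSE 3-2: Q_total=15.00, C_total=6.00, V=2.50; Q3=7.50, Q2=7.50; dissipated=6.750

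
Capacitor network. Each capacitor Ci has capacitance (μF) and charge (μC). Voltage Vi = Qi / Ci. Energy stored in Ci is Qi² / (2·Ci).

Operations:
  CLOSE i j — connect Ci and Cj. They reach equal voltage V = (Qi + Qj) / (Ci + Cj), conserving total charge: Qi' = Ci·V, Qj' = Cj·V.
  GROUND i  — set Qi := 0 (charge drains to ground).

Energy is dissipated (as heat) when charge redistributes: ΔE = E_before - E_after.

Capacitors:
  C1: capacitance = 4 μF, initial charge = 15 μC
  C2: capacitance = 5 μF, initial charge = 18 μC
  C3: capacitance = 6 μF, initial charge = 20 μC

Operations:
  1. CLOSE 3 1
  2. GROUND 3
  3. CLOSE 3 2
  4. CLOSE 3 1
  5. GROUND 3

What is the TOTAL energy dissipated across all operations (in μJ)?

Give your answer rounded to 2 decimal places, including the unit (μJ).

Initial: C1(4μF, Q=15μC, V=3.75V), C2(5μF, Q=18μC, V=3.60V), C3(6μF, Q=20μC, V=3.33V)
Op 1: CLOSE 3-1: Q_total=35.00, C_total=10.00, V=3.50; Q3=21.00, Q1=14.00; dissipated=0.208
Op 2: GROUND 3: Q3=0; energy lost=36.750
Op 3: CLOSE 3-2: Q_total=18.00, C_total=11.00, V=1.64; Q3=9.82, Q2=8.18; dissipated=17.673
Op 4: CLOSE 3-1: Q_total=23.82, C_total=10.00, V=2.38; Q3=14.29, Q1=9.53; dissipated=4.168
Op 5: GROUND 3: Q3=0; energy lost=17.019
Total dissipated: 75.818 μJ

Answer: 75.82 μJ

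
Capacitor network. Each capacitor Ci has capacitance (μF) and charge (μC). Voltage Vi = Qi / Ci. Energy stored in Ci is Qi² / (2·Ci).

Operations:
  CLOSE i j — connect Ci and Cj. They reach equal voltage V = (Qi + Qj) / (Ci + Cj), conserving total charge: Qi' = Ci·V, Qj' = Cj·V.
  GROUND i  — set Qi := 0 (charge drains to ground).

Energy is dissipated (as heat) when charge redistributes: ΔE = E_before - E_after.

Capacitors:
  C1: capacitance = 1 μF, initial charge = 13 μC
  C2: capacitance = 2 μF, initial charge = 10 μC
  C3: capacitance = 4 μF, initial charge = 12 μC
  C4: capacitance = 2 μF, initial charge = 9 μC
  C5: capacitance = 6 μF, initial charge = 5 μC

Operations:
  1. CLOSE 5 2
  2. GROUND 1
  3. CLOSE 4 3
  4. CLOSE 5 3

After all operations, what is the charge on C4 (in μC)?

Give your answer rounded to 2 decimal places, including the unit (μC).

Initial: C1(1μF, Q=13μC, V=13.00V), C2(2μF, Q=10μC, V=5.00V), C3(4μF, Q=12μC, V=3.00V), C4(2μF, Q=9μC, V=4.50V), C5(6μF, Q=5μC, V=0.83V)
Op 1: CLOSE 5-2: Q_total=15.00, C_total=8.00, V=1.88; Q5=11.25, Q2=3.75; dissipated=13.021
Op 2: GROUND 1: Q1=0; energy lost=84.500
Op 3: CLOSE 4-3: Q_total=21.00, C_total=6.00, V=3.50; Q4=7.00, Q3=14.00; dissipated=1.500
Op 4: CLOSE 5-3: Q_total=25.25, C_total=10.00, V=2.52; Q5=15.15, Q3=10.10; dissipated=3.169
Final charges: Q1=0.00, Q2=3.75, Q3=10.10, Q4=7.00, Q5=15.15

Answer: 7.00 μC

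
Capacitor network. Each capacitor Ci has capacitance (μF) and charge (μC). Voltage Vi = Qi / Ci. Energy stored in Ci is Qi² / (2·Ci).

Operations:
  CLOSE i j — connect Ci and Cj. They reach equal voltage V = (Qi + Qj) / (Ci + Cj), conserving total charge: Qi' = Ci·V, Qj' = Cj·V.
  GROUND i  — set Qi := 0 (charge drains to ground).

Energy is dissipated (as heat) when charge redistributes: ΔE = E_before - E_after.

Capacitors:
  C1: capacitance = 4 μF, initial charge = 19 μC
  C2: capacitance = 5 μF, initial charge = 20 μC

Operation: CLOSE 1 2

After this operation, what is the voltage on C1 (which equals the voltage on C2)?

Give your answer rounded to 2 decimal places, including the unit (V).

Initial: C1(4μF, Q=19μC, V=4.75V), C2(5μF, Q=20μC, V=4.00V)
Op 1: CLOSE 1-2: Q_total=39.00, C_total=9.00, V=4.33; Q1=17.33, Q2=21.67; dissipated=0.625

Answer: 4.33 V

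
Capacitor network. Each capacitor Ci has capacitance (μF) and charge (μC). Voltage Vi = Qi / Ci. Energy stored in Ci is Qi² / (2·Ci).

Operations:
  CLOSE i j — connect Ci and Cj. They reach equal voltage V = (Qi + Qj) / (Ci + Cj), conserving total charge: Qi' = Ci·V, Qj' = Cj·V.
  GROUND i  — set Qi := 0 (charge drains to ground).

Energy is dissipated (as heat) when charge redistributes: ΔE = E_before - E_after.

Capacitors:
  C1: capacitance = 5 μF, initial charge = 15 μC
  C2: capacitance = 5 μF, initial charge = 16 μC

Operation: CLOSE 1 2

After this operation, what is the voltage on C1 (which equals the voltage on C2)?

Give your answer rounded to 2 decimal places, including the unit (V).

Answer: 3.10 V

Derivation:
Initial: C1(5μF, Q=15μC, V=3.00V), C2(5μF, Q=16μC, V=3.20V)
Op 1: CLOSE 1-2: Q_total=31.00, C_total=10.00, V=3.10; Q1=15.50, Q2=15.50; dissipated=0.050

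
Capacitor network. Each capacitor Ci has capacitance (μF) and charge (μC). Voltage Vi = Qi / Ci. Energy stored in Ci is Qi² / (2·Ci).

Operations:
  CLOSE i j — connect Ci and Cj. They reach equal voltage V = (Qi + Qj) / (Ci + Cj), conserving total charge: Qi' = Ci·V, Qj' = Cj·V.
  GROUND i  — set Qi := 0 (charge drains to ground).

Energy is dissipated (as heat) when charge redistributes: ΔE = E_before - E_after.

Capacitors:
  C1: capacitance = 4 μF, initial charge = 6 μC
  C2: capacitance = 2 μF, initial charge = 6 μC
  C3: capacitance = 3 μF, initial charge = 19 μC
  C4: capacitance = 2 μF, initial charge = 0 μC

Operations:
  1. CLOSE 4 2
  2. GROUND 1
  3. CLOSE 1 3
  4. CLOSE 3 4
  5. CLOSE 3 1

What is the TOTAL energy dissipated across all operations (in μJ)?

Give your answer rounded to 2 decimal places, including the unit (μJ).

Initial: C1(4μF, Q=6μC, V=1.50V), C2(2μF, Q=6μC, V=3.00V), C3(3μF, Q=19μC, V=6.33V), C4(2μF, Q=0μC, V=0.00V)
Op 1: CLOSE 4-2: Q_total=6.00, C_total=4.00, V=1.50; Q4=3.00, Q2=3.00; dissipated=4.500
Op 2: GROUND 1: Q1=0; energy lost=4.500
Op 3: CLOSE 1-3: Q_total=19.00, C_total=7.00, V=2.71; Q1=10.86, Q3=8.14; dissipated=34.381
Op 4: CLOSE 3-4: Q_total=11.14, C_total=5.00, V=2.23; Q3=6.69, Q4=4.46; dissipated=0.885
Op 5: CLOSE 3-1: Q_total=17.54, C_total=7.00, V=2.51; Q3=7.52, Q1=10.02; dissipated=0.202
Total dissipated: 44.468 μJ

Answer: 44.47 μJ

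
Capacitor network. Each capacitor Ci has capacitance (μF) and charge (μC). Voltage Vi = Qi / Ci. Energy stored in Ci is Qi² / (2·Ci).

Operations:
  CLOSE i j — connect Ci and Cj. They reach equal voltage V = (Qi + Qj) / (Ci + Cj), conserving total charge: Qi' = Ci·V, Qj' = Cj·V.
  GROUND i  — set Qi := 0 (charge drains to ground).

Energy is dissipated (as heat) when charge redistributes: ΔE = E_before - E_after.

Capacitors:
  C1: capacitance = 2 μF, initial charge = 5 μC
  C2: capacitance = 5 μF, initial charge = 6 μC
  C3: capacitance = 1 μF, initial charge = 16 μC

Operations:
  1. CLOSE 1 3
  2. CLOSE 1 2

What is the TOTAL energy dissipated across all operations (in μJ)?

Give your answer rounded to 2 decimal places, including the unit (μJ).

Initial: C1(2μF, Q=5μC, V=2.50V), C2(5μF, Q=6μC, V=1.20V), C3(1μF, Q=16μC, V=16.00V)
Op 1: CLOSE 1-3: Q_total=21.00, C_total=3.00, V=7.00; Q1=14.00, Q3=7.00; dissipated=60.750
Op 2: CLOSE 1-2: Q_total=20.00, C_total=7.00, V=2.86; Q1=5.71, Q2=14.29; dissipated=24.029
Total dissipated: 84.779 μJ

Answer: 84.78 μJ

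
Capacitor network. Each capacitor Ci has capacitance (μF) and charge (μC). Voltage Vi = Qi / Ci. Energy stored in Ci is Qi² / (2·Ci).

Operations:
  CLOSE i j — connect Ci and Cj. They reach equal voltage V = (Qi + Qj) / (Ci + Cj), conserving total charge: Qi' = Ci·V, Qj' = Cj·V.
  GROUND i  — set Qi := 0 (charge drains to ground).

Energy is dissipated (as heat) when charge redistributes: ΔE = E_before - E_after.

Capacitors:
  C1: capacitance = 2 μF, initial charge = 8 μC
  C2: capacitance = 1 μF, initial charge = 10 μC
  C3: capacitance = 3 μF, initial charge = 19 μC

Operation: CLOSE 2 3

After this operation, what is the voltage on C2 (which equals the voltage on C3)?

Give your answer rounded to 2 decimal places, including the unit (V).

Answer: 7.25 V

Derivation:
Initial: C1(2μF, Q=8μC, V=4.00V), C2(1μF, Q=10μC, V=10.00V), C3(3μF, Q=19μC, V=6.33V)
Op 1: CLOSE 2-3: Q_total=29.00, C_total=4.00, V=7.25; Q2=7.25, Q3=21.75; dissipated=5.042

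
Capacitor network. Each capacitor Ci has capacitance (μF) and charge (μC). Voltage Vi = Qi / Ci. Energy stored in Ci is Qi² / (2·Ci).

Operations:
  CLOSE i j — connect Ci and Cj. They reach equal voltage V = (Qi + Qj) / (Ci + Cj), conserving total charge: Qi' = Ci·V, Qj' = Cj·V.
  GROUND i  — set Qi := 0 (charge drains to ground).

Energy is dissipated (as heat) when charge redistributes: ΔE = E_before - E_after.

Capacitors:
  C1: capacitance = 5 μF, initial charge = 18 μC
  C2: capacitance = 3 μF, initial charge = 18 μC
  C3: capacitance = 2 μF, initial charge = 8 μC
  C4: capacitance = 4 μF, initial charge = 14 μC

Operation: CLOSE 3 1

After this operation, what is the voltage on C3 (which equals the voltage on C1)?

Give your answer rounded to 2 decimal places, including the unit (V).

Answer: 3.71 V

Derivation:
Initial: C1(5μF, Q=18μC, V=3.60V), C2(3μF, Q=18μC, V=6.00V), C3(2μF, Q=8μC, V=4.00V), C4(4μF, Q=14μC, V=3.50V)
Op 1: CLOSE 3-1: Q_total=26.00, C_total=7.00, V=3.71; Q3=7.43, Q1=18.57; dissipated=0.114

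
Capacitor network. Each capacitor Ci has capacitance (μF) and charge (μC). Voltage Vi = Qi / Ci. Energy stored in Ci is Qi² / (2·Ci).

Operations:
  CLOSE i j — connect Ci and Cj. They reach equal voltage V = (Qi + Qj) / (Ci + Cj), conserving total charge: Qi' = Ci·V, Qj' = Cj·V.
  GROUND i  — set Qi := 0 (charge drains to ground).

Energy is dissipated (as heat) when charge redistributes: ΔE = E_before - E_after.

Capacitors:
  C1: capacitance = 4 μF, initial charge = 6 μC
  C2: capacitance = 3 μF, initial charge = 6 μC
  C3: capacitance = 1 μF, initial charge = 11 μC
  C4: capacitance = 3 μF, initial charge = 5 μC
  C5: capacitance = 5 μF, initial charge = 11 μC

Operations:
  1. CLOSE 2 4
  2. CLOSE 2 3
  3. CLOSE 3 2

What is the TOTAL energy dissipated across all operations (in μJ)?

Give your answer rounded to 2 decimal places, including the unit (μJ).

Initial: C1(4μF, Q=6μC, V=1.50V), C2(3μF, Q=6μC, V=2.00V), C3(1μF, Q=11μC, V=11.00V), C4(3μF, Q=5μC, V=1.67V), C5(5μF, Q=11μC, V=2.20V)
Op 1: CLOSE 2-4: Q_total=11.00, C_total=6.00, V=1.83; Q2=5.50, Q4=5.50; dissipated=0.083
Op 2: CLOSE 2-3: Q_total=16.50, C_total=4.00, V=4.12; Q2=12.38, Q3=4.12; dissipated=31.510
Op 3: CLOSE 3-2: Q_total=16.50, C_total=4.00, V=4.12; Q3=4.12, Q2=12.38; dissipated=0.000
Total dissipated: 31.594 μJ

Answer: 31.59 μJ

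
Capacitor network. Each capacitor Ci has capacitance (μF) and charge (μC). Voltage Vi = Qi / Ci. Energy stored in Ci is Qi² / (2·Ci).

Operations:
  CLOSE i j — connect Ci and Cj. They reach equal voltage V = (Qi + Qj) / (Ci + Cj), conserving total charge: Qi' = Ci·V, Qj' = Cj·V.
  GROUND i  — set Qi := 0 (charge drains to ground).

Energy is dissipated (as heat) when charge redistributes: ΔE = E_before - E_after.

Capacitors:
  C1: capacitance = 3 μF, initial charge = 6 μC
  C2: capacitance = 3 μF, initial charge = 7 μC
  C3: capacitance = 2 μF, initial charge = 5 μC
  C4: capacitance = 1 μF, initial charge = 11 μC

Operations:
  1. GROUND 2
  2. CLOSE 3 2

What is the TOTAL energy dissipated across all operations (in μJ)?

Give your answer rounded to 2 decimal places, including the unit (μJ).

Answer: 11.92 μJ

Derivation:
Initial: C1(3μF, Q=6μC, V=2.00V), C2(3μF, Q=7μC, V=2.33V), C3(2μF, Q=5μC, V=2.50V), C4(1μF, Q=11μC, V=11.00V)
Op 1: GROUND 2: Q2=0; energy lost=8.167
Op 2: CLOSE 3-2: Q_total=5.00, C_total=5.00, V=1.00; Q3=2.00, Q2=3.00; dissipated=3.750
Total dissipated: 11.917 μJ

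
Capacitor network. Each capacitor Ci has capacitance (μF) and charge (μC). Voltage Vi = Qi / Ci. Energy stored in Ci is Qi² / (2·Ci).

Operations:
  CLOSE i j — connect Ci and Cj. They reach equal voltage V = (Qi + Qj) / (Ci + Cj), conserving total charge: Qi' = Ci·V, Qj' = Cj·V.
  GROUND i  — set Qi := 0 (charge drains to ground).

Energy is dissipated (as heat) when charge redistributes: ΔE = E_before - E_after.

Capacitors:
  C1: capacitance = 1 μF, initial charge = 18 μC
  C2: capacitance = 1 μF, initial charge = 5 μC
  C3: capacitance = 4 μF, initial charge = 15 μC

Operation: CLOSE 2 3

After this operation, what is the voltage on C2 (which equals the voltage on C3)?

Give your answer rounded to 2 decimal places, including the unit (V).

Initial: C1(1μF, Q=18μC, V=18.00V), C2(1μF, Q=5μC, V=5.00V), C3(4μF, Q=15μC, V=3.75V)
Op 1: CLOSE 2-3: Q_total=20.00, C_total=5.00, V=4.00; Q2=4.00, Q3=16.00; dissipated=0.625

Answer: 4.00 V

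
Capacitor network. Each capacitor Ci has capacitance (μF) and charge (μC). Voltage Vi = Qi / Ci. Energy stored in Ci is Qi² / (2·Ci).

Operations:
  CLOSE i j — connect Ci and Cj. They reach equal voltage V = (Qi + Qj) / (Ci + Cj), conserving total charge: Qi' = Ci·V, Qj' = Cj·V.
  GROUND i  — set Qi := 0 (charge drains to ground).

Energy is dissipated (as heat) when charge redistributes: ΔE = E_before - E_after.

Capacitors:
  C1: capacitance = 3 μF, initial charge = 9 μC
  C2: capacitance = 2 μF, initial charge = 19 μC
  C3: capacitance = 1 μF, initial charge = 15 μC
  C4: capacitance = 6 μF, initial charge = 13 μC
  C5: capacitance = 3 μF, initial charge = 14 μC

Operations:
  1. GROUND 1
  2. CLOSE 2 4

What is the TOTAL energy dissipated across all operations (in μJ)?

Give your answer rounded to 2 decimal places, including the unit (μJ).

Initial: C1(3μF, Q=9μC, V=3.00V), C2(2μF, Q=19μC, V=9.50V), C3(1μF, Q=15μC, V=15.00V), C4(6μF, Q=13μC, V=2.17V), C5(3μF, Q=14μC, V=4.67V)
Op 1: GROUND 1: Q1=0; energy lost=13.500
Op 2: CLOSE 2-4: Q_total=32.00, C_total=8.00, V=4.00; Q2=8.00, Q4=24.00; dissipated=40.333
Total dissipated: 53.833 μJ

Answer: 53.83 μJ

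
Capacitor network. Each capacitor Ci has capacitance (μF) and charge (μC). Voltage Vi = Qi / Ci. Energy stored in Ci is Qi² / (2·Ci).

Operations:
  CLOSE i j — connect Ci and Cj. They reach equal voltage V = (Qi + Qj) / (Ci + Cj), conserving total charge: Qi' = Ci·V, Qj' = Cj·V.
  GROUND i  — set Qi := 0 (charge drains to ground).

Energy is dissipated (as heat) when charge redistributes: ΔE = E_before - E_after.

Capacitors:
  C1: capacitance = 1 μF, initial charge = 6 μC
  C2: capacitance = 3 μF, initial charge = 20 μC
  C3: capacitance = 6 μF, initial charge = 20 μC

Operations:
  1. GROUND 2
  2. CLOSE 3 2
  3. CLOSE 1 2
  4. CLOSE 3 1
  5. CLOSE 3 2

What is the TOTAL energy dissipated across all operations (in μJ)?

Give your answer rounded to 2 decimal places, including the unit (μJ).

Initial: C1(1μF, Q=6μC, V=6.00V), C2(3μF, Q=20μC, V=6.67V), C3(6μF, Q=20μC, V=3.33V)
Op 1: GROUND 2: Q2=0; energy lost=66.667
Op 2: CLOSE 3-2: Q_total=20.00, C_total=9.00, V=2.22; Q3=13.33, Q2=6.67; dissipated=11.111
Op 3: CLOSE 1-2: Q_total=12.67, C_total=4.00, V=3.17; Q1=3.17, Q2=9.50; dissipated=5.352
Op 4: CLOSE 3-1: Q_total=16.50, C_total=7.00, V=2.36; Q3=14.14, Q1=2.36; dissipated=0.382
Op 5: CLOSE 3-2: Q_total=23.64, C_total=9.00, V=2.63; Q3=15.76, Q2=7.88; dissipated=0.655
Total dissipated: 84.167 μJ

Answer: 84.17 μJ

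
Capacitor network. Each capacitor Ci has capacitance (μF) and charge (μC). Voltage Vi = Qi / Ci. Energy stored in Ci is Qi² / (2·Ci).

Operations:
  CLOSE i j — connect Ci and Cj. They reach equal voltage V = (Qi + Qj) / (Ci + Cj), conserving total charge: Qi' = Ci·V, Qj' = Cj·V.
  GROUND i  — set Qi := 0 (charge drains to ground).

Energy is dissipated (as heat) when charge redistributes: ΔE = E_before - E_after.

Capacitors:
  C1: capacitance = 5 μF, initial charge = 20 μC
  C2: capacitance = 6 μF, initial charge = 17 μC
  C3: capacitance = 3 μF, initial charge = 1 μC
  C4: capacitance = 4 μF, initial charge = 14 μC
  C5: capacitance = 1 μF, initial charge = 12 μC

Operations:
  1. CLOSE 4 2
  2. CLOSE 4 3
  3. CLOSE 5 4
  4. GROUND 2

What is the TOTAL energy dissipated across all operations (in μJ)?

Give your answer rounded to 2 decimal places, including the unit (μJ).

Answer: 76.61 μJ

Derivation:
Initial: C1(5μF, Q=20μC, V=4.00V), C2(6μF, Q=17μC, V=2.83V), C3(3μF, Q=1μC, V=0.33V), C4(4μF, Q=14μC, V=3.50V), C5(1μF, Q=12μC, V=12.00V)
Op 1: CLOSE 4-2: Q_total=31.00, C_total=10.00, V=3.10; Q4=12.40, Q2=18.60; dissipated=0.533
Op 2: CLOSE 4-3: Q_total=13.40, C_total=7.00, V=1.91; Q4=7.66, Q3=5.74; dissipated=6.561
Op 3: CLOSE 5-4: Q_total=19.66, C_total=5.00, V=3.93; Q5=3.93, Q4=15.73; dissipated=40.689
Op 4: GROUND 2: Q2=0; energy lost=28.830
Total dissipated: 76.613 μJ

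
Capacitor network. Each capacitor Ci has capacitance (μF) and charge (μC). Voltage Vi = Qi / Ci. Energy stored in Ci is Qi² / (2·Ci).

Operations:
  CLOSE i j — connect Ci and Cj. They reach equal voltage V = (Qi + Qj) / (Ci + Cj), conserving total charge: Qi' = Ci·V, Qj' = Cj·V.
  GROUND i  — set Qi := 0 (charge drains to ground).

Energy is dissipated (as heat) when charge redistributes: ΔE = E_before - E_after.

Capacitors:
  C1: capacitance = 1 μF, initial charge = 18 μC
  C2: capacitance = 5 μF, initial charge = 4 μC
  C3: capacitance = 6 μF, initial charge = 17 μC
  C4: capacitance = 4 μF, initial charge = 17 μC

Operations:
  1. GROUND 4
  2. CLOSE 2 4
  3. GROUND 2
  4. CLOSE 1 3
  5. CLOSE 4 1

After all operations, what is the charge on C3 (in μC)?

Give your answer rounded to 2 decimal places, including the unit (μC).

Initial: C1(1μF, Q=18μC, V=18.00V), C2(5μF, Q=4μC, V=0.80V), C3(6μF, Q=17μC, V=2.83V), C4(4μF, Q=17μC, V=4.25V)
Op 1: GROUND 4: Q4=0; energy lost=36.125
Op 2: CLOSE 2-4: Q_total=4.00, C_total=9.00, V=0.44; Q2=2.22, Q4=1.78; dissipated=0.711
Op 3: GROUND 2: Q2=0; energy lost=0.494
Op 4: CLOSE 1-3: Q_total=35.00, C_total=7.00, V=5.00; Q1=5.00, Q3=30.00; dissipated=98.583
Op 5: CLOSE 4-1: Q_total=6.78, C_total=5.00, V=1.36; Q4=5.42, Q1=1.36; dissipated=8.301
Final charges: Q1=1.36, Q2=0.00, Q3=30.00, Q4=5.42

Answer: 30.00 μC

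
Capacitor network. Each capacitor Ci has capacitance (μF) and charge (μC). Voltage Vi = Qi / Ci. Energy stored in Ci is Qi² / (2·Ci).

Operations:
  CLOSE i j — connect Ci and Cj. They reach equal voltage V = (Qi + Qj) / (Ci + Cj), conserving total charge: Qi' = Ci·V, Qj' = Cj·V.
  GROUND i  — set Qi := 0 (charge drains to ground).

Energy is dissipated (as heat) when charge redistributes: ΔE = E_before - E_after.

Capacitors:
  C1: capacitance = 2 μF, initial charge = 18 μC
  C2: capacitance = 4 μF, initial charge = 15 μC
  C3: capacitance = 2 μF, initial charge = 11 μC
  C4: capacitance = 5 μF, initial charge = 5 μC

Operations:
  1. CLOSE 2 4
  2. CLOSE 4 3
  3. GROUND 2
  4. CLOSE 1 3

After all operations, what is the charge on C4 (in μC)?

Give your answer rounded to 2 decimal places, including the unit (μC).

Initial: C1(2μF, Q=18μC, V=9.00V), C2(4μF, Q=15μC, V=3.75V), C3(2μF, Q=11μC, V=5.50V), C4(5μF, Q=5μC, V=1.00V)
Op 1: CLOSE 2-4: Q_total=20.00, C_total=9.00, V=2.22; Q2=8.89, Q4=11.11; dissipated=8.403
Op 2: CLOSE 4-3: Q_total=22.11, C_total=7.00, V=3.16; Q4=15.79, Q3=6.32; dissipated=7.674
Op 3: GROUND 2: Q2=0; energy lost=9.877
Op 4: CLOSE 1-3: Q_total=24.32, C_total=4.00, V=6.08; Q1=12.16, Q3=12.16; dissipated=17.060
Final charges: Q1=12.16, Q2=0.00, Q3=12.16, Q4=15.79

Answer: 15.79 μC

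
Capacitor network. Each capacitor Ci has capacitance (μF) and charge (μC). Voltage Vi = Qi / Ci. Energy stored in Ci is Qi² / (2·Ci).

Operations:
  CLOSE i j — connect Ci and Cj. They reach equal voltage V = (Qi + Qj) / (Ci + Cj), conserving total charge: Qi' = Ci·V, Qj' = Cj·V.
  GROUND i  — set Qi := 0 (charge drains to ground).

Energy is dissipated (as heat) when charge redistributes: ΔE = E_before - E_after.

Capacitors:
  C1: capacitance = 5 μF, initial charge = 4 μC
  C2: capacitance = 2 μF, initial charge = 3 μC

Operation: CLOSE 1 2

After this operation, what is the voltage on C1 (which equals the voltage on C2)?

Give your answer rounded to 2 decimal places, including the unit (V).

Initial: C1(5μF, Q=4μC, V=0.80V), C2(2μF, Q=3μC, V=1.50V)
Op 1: CLOSE 1-2: Q_total=7.00, C_total=7.00, V=1.00; Q1=5.00, Q2=2.00; dissipated=0.350

Answer: 1.00 V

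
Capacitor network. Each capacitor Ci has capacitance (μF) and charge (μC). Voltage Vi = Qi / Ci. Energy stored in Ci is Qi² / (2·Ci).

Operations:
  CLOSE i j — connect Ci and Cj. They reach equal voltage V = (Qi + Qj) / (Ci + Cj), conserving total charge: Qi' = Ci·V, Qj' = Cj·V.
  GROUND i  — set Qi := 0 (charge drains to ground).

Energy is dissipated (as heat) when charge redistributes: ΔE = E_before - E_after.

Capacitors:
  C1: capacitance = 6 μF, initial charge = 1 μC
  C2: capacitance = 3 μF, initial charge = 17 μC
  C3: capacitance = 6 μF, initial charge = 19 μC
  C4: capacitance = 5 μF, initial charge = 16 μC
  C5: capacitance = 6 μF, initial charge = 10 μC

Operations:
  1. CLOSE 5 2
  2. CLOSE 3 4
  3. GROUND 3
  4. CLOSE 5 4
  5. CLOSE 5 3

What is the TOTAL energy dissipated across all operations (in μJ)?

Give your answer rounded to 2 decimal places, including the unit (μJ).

Initial: C1(6μF, Q=1μC, V=0.17V), C2(3μF, Q=17μC, V=5.67V), C3(6μF, Q=19μC, V=3.17V), C4(5μF, Q=16μC, V=3.20V), C5(6μF, Q=10μC, V=1.67V)
Op 1: CLOSE 5-2: Q_total=27.00, C_total=9.00, V=3.00; Q5=18.00, Q2=9.00; dissipated=16.000
Op 2: CLOSE 3-4: Q_total=35.00, C_total=11.00, V=3.18; Q3=19.09, Q4=15.91; dissipated=0.002
Op 3: GROUND 3: Q3=0; energy lost=30.372
Op 4: CLOSE 5-4: Q_total=33.91, C_total=11.00, V=3.08; Q5=18.50, Q4=15.41; dissipated=0.045
Op 5: CLOSE 5-3: Q_total=18.50, C_total=12.00, V=1.54; Q5=9.25, Q3=9.25; dissipated=14.254
Total dissipated: 60.673 μJ

Answer: 60.67 μJ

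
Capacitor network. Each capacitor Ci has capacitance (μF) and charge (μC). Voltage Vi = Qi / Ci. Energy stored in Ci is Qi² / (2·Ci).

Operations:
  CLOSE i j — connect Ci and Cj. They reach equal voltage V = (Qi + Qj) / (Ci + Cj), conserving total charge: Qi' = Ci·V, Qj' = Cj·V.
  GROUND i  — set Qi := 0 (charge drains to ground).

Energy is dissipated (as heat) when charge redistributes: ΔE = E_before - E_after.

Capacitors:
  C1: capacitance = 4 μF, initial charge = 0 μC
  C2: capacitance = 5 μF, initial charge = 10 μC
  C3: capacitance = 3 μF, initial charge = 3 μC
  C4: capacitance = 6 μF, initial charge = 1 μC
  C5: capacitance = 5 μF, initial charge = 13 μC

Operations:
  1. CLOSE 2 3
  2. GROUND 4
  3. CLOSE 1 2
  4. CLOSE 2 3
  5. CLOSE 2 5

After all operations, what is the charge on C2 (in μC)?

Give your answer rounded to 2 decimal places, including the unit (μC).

Answer: 9.43 μC

Derivation:
Initial: C1(4μF, Q=0μC, V=0.00V), C2(5μF, Q=10μC, V=2.00V), C3(3μF, Q=3μC, V=1.00V), C4(6μF, Q=1μC, V=0.17V), C5(5μF, Q=13μC, V=2.60V)
Op 1: CLOSE 2-3: Q_total=13.00, C_total=8.00, V=1.62; Q2=8.12, Q3=4.88; dissipated=0.938
Op 2: GROUND 4: Q4=0; energy lost=0.083
Op 3: CLOSE 1-2: Q_total=8.12, C_total=9.00, V=0.90; Q1=3.61, Q2=4.51; dissipated=2.934
Op 4: CLOSE 2-3: Q_total=9.39, C_total=8.00, V=1.17; Q2=5.87, Q3=3.52; dissipated=0.489
Op 5: CLOSE 2-5: Q_total=18.87, C_total=10.00, V=1.89; Q2=9.43, Q5=9.43; dissipated=2.543
Final charges: Q1=3.61, Q2=9.43, Q3=3.52, Q4=0.00, Q5=9.43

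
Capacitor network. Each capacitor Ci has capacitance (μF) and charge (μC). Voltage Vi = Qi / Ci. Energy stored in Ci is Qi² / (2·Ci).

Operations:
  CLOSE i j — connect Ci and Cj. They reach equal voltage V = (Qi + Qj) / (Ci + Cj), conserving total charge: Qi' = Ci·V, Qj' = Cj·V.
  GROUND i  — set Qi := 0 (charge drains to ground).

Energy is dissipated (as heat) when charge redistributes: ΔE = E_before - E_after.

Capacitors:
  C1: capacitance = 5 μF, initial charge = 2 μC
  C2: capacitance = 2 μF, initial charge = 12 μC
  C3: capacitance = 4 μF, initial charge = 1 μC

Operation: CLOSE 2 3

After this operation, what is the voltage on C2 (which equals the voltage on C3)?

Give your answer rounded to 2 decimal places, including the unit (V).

Initial: C1(5μF, Q=2μC, V=0.40V), C2(2μF, Q=12μC, V=6.00V), C3(4μF, Q=1μC, V=0.25V)
Op 1: CLOSE 2-3: Q_total=13.00, C_total=6.00, V=2.17; Q2=4.33, Q3=8.67; dissipated=22.042

Answer: 2.17 V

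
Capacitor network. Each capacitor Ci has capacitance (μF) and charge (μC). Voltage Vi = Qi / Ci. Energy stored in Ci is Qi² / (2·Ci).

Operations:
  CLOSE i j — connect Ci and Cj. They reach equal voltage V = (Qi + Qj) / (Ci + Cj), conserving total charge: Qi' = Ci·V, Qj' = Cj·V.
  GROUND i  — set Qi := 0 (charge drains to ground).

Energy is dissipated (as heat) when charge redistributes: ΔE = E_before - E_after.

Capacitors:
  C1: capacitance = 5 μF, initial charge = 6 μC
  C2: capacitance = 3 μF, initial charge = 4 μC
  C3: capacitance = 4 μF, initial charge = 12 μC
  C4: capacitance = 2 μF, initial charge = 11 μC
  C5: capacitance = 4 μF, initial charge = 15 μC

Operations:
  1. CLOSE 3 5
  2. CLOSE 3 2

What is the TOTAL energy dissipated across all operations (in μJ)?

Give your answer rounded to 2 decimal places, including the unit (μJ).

Answer: 4.14 μJ

Derivation:
Initial: C1(5μF, Q=6μC, V=1.20V), C2(3μF, Q=4μC, V=1.33V), C3(4μF, Q=12μC, V=3.00V), C4(2μF, Q=11μC, V=5.50V), C5(4μF, Q=15μC, V=3.75V)
Op 1: CLOSE 3-5: Q_total=27.00, C_total=8.00, V=3.38; Q3=13.50, Q5=13.50; dissipated=0.562
Op 2: CLOSE 3-2: Q_total=17.50, C_total=7.00, V=2.50; Q3=10.00, Q2=7.50; dissipated=3.573
Total dissipated: 4.135 μJ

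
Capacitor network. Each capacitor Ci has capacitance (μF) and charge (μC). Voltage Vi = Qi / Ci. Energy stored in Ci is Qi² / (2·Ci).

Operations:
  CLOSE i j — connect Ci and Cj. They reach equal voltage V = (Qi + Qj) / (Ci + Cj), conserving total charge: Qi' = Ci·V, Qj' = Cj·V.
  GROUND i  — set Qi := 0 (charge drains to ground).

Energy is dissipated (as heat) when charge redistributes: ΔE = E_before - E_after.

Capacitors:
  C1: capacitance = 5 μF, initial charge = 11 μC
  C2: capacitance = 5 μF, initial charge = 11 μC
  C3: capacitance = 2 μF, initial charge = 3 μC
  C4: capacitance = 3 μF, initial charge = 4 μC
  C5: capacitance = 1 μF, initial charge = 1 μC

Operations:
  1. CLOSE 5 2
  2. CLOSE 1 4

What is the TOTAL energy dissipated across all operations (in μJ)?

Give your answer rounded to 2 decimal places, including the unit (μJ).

Initial: C1(5μF, Q=11μC, V=2.20V), C2(5μF, Q=11μC, V=2.20V), C3(2μF, Q=3μC, V=1.50V), C4(3μF, Q=4μC, V=1.33V), C5(1μF, Q=1μC, V=1.00V)
Op 1: CLOSE 5-2: Q_total=12.00, C_total=6.00, V=2.00; Q5=2.00, Q2=10.00; dissipated=0.600
Op 2: CLOSE 1-4: Q_total=15.00, C_total=8.00, V=1.88; Q1=9.38, Q4=5.62; dissipated=0.704
Total dissipated: 1.304 μJ

Answer: 1.30 μJ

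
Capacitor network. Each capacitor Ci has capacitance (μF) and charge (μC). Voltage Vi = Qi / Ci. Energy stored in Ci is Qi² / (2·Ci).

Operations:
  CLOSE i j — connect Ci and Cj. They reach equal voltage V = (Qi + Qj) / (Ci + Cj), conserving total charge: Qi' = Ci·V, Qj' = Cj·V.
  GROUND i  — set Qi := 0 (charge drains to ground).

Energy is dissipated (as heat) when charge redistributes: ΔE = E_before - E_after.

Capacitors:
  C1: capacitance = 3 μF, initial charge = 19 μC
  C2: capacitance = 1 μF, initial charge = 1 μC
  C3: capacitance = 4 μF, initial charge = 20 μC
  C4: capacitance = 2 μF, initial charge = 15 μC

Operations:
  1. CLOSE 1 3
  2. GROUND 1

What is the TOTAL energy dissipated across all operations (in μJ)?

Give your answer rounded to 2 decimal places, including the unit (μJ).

Initial: C1(3μF, Q=19μC, V=6.33V), C2(1μF, Q=1μC, V=1.00V), C3(4μF, Q=20μC, V=5.00V), C4(2μF, Q=15μC, V=7.50V)
Op 1: CLOSE 1-3: Q_total=39.00, C_total=7.00, V=5.57; Q1=16.71, Q3=22.29; dissipated=1.524
Op 2: GROUND 1: Q1=0; energy lost=46.561
Total dissipated: 48.085 μJ

Answer: 48.09 μJ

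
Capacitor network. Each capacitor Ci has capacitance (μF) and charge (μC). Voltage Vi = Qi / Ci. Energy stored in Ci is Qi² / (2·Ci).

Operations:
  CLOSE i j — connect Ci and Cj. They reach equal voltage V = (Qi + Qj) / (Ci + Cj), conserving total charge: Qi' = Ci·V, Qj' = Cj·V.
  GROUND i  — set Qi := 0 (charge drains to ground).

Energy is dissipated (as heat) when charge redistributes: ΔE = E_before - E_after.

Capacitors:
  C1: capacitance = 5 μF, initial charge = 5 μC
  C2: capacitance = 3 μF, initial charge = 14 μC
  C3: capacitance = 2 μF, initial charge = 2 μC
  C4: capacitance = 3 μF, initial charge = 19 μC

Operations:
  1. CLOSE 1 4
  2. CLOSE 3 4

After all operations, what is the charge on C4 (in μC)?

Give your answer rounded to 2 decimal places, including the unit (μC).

Initial: C1(5μF, Q=5μC, V=1.00V), C2(3μF, Q=14μC, V=4.67V), C3(2μF, Q=2μC, V=1.00V), C4(3μF, Q=19μC, V=6.33V)
Op 1: CLOSE 1-4: Q_total=24.00, C_total=8.00, V=3.00; Q1=15.00, Q4=9.00; dissipated=26.667
Op 2: CLOSE 3-4: Q_total=11.00, C_total=5.00, V=2.20; Q3=4.40, Q4=6.60; dissipated=2.400
Final charges: Q1=15.00, Q2=14.00, Q3=4.40, Q4=6.60

Answer: 6.60 μC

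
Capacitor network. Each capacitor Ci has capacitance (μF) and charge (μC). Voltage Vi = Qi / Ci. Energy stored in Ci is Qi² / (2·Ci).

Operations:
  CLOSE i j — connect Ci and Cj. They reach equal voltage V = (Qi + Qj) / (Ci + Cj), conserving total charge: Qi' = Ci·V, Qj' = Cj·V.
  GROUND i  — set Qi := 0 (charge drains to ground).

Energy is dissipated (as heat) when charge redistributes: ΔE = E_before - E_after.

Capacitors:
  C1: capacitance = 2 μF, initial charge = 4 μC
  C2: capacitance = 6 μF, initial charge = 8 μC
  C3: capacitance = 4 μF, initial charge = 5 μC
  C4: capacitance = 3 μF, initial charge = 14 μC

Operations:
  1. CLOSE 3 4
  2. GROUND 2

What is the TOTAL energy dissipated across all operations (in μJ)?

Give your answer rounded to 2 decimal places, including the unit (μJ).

Initial: C1(2μF, Q=4μC, V=2.00V), C2(6μF, Q=8μC, V=1.33V), C3(4μF, Q=5μC, V=1.25V), C4(3μF, Q=14μC, V=4.67V)
Op 1: CLOSE 3-4: Q_total=19.00, C_total=7.00, V=2.71; Q3=10.86, Q4=8.14; dissipated=10.006
Op 2: GROUND 2: Q2=0; energy lost=5.333
Total dissipated: 15.339 μJ

Answer: 15.34 μJ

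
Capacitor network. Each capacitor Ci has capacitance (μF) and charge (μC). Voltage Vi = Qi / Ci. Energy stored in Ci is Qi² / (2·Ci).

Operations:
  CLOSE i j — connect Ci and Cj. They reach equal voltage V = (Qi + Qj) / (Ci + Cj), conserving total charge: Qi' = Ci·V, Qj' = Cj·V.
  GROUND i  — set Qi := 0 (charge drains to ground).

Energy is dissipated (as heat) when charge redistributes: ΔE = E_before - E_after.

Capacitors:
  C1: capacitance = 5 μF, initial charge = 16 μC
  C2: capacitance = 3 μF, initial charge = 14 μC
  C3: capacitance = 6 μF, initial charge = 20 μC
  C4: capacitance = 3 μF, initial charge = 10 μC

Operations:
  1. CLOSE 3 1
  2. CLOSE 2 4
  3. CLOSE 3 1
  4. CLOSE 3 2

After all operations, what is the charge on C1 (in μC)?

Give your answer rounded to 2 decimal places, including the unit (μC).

Initial: C1(5μF, Q=16μC, V=3.20V), C2(3μF, Q=14μC, V=4.67V), C3(6μF, Q=20μC, V=3.33V), C4(3μF, Q=10μC, V=3.33V)
Op 1: CLOSE 3-1: Q_total=36.00, C_total=11.00, V=3.27; Q3=19.64, Q1=16.36; dissipated=0.024
Op 2: CLOSE 2-4: Q_total=24.00, C_total=6.00, V=4.00; Q2=12.00, Q4=12.00; dissipated=1.333
Op 3: CLOSE 3-1: Q_total=36.00, C_total=11.00, V=3.27; Q3=19.64, Q1=16.36; dissipated=0.000
Op 4: CLOSE 3-2: Q_total=31.64, C_total=9.00, V=3.52; Q3=21.09, Q2=10.55; dissipated=0.529
Final charges: Q1=16.36, Q2=10.55, Q3=21.09, Q4=12.00

Answer: 16.36 μC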